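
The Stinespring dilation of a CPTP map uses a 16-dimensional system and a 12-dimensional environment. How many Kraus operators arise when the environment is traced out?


Tracing out the environment in an orthonormal basis {|i>_E} gives Kraus operators K_i = <i|_E U |0>_E.
Number of Kraus operators = dim(H_env) = d_env
= 12

12


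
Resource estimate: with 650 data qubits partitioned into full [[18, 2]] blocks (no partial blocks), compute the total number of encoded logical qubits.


Each code block uses 18 physical qubits for 2 logical qubit(s).
Number of complete blocks = floor(650 / 18) = 36
Logical qubits = 36 * 2
= 72

72


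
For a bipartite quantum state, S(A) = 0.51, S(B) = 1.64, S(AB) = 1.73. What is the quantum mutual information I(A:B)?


I(A:B) = S(A) + S(B) - S(AB)
= 0.51 + 1.64 - 1.73
= 0.4200

0.4200


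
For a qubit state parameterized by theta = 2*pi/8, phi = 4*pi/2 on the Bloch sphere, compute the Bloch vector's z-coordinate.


theta = 0.7854, phi = 6.2832
r_z = cos(theta) = 0.7071

0.7071


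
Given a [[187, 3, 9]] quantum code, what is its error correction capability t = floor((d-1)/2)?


Code parameters: [[187, 3, 9]], distance d = 9.
Number of correctable errors = floor((d-1)/2)
= floor((9 - 1)/2)
= floor(8/2)
= 4

4


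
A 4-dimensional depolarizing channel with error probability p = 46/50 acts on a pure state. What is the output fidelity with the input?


F = (1-p) + p/d
= (1 - 0.9200) + 0.9200/4
= 0.0800 + 0.2300
= 0.3100

0.3100


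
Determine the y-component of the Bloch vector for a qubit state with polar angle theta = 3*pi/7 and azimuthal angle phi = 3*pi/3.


theta = 1.3464, phi = 3.1416
r_y = sin(theta)*sin(phi) = 0.9749 * 0.0000
r_y = 0.0000

0.0000


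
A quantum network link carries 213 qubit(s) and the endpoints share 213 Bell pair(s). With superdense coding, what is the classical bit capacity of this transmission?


Superdense coding allows 2 classical bits per shared entangled pair.
213 pair(s) -> 2 * 213 = 426 classical bits

426


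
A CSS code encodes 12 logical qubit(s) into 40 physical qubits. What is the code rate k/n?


Code rate R = k/n
= 12/40
= 0.3000

0.3000


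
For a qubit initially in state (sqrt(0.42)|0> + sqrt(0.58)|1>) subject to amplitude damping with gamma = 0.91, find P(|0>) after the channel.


For amplitude damping with parameter gamma on state sqrt(a)|0> + sqrt(b)|1>:
alpha^2 = 0.42, beta^2 = 0.58
P(|0>) = alpha^2 + gamma * beta^2
= 0.42 + 0.91 * 0.58
= 0.42 + 0.5278
= 0.9478

0.9478


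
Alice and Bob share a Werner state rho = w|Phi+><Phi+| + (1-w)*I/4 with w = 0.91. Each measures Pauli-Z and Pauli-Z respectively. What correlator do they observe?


|Phi+> = (|00> + |11>)/sqrt(2)
For the pure Bell state, <Z_A Z_B> = +1 (Bell-state Pauli correlator).
The maximally-mixed part I/4 has tr(I/4 * P tensor P) = 0 for any traceless Pauli P.
So <Z_A Z_B>_rho = w * (+1) + (1 - w) * 0
= 0.91 * (+1)
= 0.9100

0.9100


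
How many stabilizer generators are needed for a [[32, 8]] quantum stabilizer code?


For an [[n,k]] stabilizer code:
Number of stabilizer generators = n - k
= 32 - 8
= 24

24


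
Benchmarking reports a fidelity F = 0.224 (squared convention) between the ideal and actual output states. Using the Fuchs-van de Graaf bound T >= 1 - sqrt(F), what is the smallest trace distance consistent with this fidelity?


Fuchs-van de Graaf (squared-fidelity convention): 1 - sqrt(F) <= T <= sqrt(1 - F).
Lower bound: T >= 1 - sqrt(F)
sqrt(F) = sqrt(0.224) = 0.4733
T >= 1 - 0.4733
T >= 0.5267

0.5267


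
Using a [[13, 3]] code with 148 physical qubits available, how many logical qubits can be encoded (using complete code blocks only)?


Each code block uses 13 physical qubits for 3 logical qubit(s).
Number of complete blocks = floor(148 / 13) = 11
Logical qubits = 11 * 3
= 33

33


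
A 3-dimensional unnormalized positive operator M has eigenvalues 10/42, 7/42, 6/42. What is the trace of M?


tr(M) = sum of eigenvalues
= 10/42 + 7/42 + 6/42
= 23/42
= 0.5476

0.5476


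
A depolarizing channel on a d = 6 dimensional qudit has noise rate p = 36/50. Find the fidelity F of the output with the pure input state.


F = (1-p) + p/d
= (1 - 0.7200) + 0.7200/6
= 0.2800 + 0.1200
= 0.4000

0.4000


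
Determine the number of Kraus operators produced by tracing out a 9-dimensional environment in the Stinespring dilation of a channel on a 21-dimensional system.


Tracing out the environment in an orthonormal basis {|i>_E} gives Kraus operators K_i = <i|_E U |0>_E.
Number of Kraus operators = dim(H_env) = d_env
= 9

9


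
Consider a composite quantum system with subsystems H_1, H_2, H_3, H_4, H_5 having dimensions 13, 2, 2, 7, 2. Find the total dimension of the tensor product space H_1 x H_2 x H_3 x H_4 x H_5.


dim(H_1 x H_2 x H_3 x H_4 x H_5) = 13 * 2 * 2 * 7 * 2
= 26 * 2 * 7 * 2
= 52 * 7 * 2
= 364 * 2
= 728

728


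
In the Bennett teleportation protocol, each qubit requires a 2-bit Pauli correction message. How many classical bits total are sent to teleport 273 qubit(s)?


Quantum teleportation requires 2 classical bits per qubit teleported.
273 qubit(s) -> 2 * 273 = 546 classical bits

546


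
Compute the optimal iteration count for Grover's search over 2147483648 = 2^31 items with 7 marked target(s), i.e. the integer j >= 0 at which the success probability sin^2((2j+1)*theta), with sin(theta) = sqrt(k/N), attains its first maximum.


After j Grover iterations the success probability is P(j) = sin^2((2j+1)*theta), where sin(theta) = sqrt(k/N).
N = 2^31 = 2147483648, k = 7
sin(theta) = sqrt(k/N) = 5.709316081e-05
theta = arcsin(sqrt(k/N)) = 5.709316084e-05 rad
P(j) reaches its first maximum when (2j+1)*theta is as close as possible to pi/2, i.e. j = round(pi/(4*theta) - 1/2).
pi/(4*theta) - 1/2 = 13755.9316
(For comparison, the common estimate pi/4 * sqrt(N/k) = 13756.4316; the exact maximiser is used here.)
Optimal iterations = 13756

13756


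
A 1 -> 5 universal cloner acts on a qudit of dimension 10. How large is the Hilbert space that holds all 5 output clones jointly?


Output space = H^(tensor 5) where dim(H) = 10
dim = 10^5
= 100 (after 2 factors)
= 1000 (after 3 factors)
= 10000 (after 4 factors)
= 100000 (after 5 factors)
= 100000

100000


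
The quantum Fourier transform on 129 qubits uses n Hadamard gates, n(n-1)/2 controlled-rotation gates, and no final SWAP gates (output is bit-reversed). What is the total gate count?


Hadamard gates: 129
Controlled rotations: n*(n-1)/2 = 129*128/2 = 8256
SWAP gates: 0 (omitted)
Total = 129 + 8256
= 8385

8385


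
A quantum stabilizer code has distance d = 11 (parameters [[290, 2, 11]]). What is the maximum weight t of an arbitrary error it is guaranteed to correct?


Code parameters: [[290, 2, 11]], distance d = 11.
Number of correctable errors = floor((d-1)/2)
= floor((11 - 1)/2)
= floor(10/2)
= 5

5


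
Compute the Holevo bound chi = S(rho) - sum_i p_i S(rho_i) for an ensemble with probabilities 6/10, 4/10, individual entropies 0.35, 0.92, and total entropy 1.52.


chi = S(rho) - sum_i p_i * S(rho_i)
Weighted entropy = 6/10 * 0.35 + 4/10 * 0.92
= 0.5780
chi = 1.52 - 0.5780
= 0.9420

0.9420


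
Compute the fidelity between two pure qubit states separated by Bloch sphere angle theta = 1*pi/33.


For states separated by angle theta on Bloch sphere:
F = cos^2(theta/2)
theta = 1*pi/33 = 0.0952
theta/2 = 0.0476
cos(theta/2) = 0.9989
F = 0.9977

0.9977


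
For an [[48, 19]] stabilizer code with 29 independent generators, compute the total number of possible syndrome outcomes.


Each stabilizer generator gives a binary (+1 or -1) measurement outcome.
With 29 independent generators:
Total syndromes = 2^29
= 536870912

536870912


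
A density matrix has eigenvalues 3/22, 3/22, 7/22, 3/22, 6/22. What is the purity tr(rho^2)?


tr(rho^2) = sum of eigenvalues squared
= (3/22)^2 + (3/22)^2 + (7/22)^2 + (3/22)^2 + (6/22)^2
= (9 + 9 + 49 + 9 + 36) / 484
= 112/484
= 0.2314

0.2314


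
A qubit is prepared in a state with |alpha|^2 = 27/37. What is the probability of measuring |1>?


|alpha|^2 = 27/37 = 0.7297
|beta|^2 = 1 - 27/37 = 10/37 = 0.2703
P(|1>) = |beta|^2 = 0.2703

0.2703


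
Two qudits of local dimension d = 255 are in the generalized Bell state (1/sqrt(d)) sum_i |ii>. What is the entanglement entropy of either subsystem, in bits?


For a maximally entangled state in d x d:
S = log2(d) = log2(255)
= 7.9944

7.9944


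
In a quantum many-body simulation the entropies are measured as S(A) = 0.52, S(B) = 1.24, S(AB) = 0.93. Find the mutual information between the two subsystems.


I(A:B) = S(A) + S(B) - S(AB)
= 0.52 + 1.24 - 0.93
= 0.8300

0.8300


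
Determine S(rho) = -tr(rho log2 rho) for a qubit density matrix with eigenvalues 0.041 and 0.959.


S = -p*log2(p) - (1-p)*log2(1-p)
p = 0.0410, 1-p = 0.9590
= -0.0410 * log2(0.0410) - 0.9590 * log2(0.9590)
= -(-0.1889) - (-0.0579)
= 0.2469

0.2469


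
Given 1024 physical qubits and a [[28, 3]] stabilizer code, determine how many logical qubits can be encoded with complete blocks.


Each code block uses 28 physical qubits for 3 logical qubit(s).
Number of complete blocks = floor(1024 / 28) = 36
Logical qubits = 36 * 3
= 108

108


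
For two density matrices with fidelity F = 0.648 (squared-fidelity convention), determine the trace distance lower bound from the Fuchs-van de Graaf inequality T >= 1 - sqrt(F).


Fuchs-van de Graaf (squared-fidelity convention): 1 - sqrt(F) <= T <= sqrt(1 - F).
Lower bound: T >= 1 - sqrt(F)
sqrt(F) = sqrt(0.648) = 0.8050
T >= 1 - 0.8050
T >= 0.1950

0.1950


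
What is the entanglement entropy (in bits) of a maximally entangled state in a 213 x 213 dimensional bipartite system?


For a maximally entangled state in d x d:
S = log2(d) = log2(213)
= 7.7347

7.7347


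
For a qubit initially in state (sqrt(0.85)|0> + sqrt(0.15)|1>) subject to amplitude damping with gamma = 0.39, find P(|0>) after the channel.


For amplitude damping with parameter gamma on state sqrt(a)|0> + sqrt(b)|1>:
alpha^2 = 0.85, beta^2 = 0.15
P(|0>) = alpha^2 + gamma * beta^2
= 0.85 + 0.39 * 0.15
= 0.85 + 0.0585
= 0.9085

0.9085


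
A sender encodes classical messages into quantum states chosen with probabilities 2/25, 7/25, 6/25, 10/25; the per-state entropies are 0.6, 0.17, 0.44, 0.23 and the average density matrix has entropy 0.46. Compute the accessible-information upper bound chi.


chi = S(rho) - sum_i p_i * S(rho_i)
Weighted entropy = 2/25 * 0.6 + 7/25 * 0.17 + 6/25 * 0.44 + 10/25 * 0.23
= 0.2932
chi = 0.46 - 0.2932
= 0.1668

0.1668


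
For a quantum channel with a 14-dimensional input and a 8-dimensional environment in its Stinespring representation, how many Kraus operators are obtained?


Tracing out the environment in an orthonormal basis {|i>_E} gives Kraus operators K_i = <i|_E U |0>_E.
Number of Kraus operators = dim(H_env) = d_env
= 8

8


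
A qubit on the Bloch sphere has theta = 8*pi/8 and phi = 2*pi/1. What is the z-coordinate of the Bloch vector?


theta = 3.1416, phi = 6.2832
r_z = cos(theta) = -1.0000

-1.0000


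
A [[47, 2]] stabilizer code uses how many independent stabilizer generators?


For an [[n,k]] stabilizer code:
Number of stabilizer generators = n - k
= 47 - 2
= 45

45


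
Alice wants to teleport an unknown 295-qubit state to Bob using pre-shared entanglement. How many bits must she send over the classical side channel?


Quantum teleportation requires 2 classical bits per qubit teleported.
295 qubit(s) -> 2 * 295 = 590 classical bits

590


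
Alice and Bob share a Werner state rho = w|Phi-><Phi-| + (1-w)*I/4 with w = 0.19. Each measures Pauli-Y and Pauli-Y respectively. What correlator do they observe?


|Phi-> = (|00> - |11>)/sqrt(2)
For the pure Bell state, <Y_A Y_B> = +1 (Bell-state Pauli correlator).
The maximally-mixed part I/4 has tr(I/4 * P tensor P) = 0 for any traceless Pauli P.
So <Y_A Y_B>_rho = w * (+1) + (1 - w) * 0
= 0.19 * (+1)
= 0.1900

0.1900


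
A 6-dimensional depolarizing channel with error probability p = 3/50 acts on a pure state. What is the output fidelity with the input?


F = (1-p) + p/d
= (1 - 0.0600) + 0.0600/6
= 0.9400 + 0.0100
= 0.9500

0.9500


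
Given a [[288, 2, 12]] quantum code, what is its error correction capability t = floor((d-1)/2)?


Code parameters: [[288, 2, 12]], distance d = 12.
Number of correctable errors = floor((d-1)/2)
= floor((12 - 1)/2)
= floor(11/2)
= 5

5


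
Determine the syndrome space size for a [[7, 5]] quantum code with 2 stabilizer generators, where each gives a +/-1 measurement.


Each stabilizer generator gives a binary (+1 or -1) measurement outcome.
With 2 independent generators:
Total syndromes = 2^2
= 4

4


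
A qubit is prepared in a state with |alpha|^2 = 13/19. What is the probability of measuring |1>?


|alpha|^2 = 13/19 = 0.6842
|beta|^2 = 1 - 13/19 = 6/19 = 0.3158
P(|1>) = |beta|^2 = 0.3158

0.3158


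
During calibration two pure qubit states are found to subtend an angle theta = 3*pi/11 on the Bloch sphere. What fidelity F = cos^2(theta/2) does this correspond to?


For states separated by angle theta on Bloch sphere:
F = cos^2(theta/2)
theta = 3*pi/11 = 0.8568
theta/2 = 0.4284
cos(theta/2) = 0.9096
F = 0.8274

0.8274


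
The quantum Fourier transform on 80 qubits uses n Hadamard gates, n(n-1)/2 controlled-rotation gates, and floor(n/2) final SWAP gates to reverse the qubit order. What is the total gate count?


Hadamard gates: 80
Controlled rotations: n*(n-1)/2 = 80*79/2 = 3160
SWAP gates: floor(n/2) = floor(80/2) = 40
Total = 80 + 3160 + 40
= 3280

3280


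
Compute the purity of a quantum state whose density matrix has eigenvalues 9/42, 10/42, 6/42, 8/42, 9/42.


tr(rho^2) = sum of eigenvalues squared
= (9/42)^2 + (10/42)^2 + (6/42)^2 + (8/42)^2 + (9/42)^2
= (81 + 100 + 36 + 64 + 81) / 1764
= 362/1764
= 0.2052

0.2052


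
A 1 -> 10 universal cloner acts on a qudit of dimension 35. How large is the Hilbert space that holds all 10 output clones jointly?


Output space = H^(tensor 10) where dim(H) = 35
dim = 35^10
= 1225 (after 2 factors)
= 42875 (after 3 factors)
= 1500625 (after 4 factors)
= 52521875 (after 5 factors)
= 1838265625 (after 6 factors)
= 64339296875 (after 7 factors)
= 2251875390625 (after 8 factors)
= 78815638671875 (after 9 factors)
= 2758547353515625 (after 10 factors)
= 2758547353515625

2758547353515625


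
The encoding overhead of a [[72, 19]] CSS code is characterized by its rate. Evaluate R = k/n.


Code rate R = k/n
= 19/72
= 0.2639

0.2639


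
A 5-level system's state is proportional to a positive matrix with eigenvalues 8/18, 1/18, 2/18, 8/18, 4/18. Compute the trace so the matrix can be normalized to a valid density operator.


tr(M) = sum of eigenvalues
= 8/18 + 1/18 + 2/18 + 8/18 + 4/18
= 23/18
= 1.2778

1.2778


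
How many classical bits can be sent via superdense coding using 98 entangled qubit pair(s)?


Superdense coding allows 2 classical bits per shared entangled pair.
98 pair(s) -> 2 * 98 = 196 classical bits

196


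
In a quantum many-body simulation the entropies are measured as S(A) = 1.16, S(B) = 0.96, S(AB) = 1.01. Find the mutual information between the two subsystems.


I(A:B) = S(A) + S(B) - S(AB)
= 1.16 + 0.96 - 1.01
= 1.1100

1.1100


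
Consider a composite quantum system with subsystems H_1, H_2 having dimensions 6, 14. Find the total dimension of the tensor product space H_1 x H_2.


dim(H_1 x H_2) = 6 * 14
= 84

84


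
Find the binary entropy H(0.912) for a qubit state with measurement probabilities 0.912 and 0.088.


S = -p*log2(p) - (1-p)*log2(1-p)
p = 0.9120, 1-p = 0.0880
= -0.9120 * log2(0.9120) - 0.0880 * log2(0.0880)
= -(-0.1212) - (-0.3086)
= 0.4298

0.4298


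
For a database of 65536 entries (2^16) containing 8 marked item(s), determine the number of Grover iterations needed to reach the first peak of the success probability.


After j Grover iterations the success probability is P(j) = sin^2((2j+1)*theta), where sin(theta) = sqrt(k/N).
N = 2^16 = 65536, k = 8
sin(theta) = sqrt(k/N) = 0.01104854346
theta = arcsin(sqrt(k/N)) = 0.01104876825 rad
P(j) reaches its first maximum when (2j+1)*theta is as close as possible to pi/2, i.e. j = round(pi/(4*theta) - 1/2).
pi/(4*theta) - 1/2 = 70.5847
(For comparison, the common estimate pi/4 * sqrt(N/k) = 71.0861; the exact maximiser is used here.)
Optimal iterations = 71

71


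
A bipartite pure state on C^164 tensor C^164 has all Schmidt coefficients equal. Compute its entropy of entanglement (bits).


For a maximally entangled state in d x d:
S = log2(d) = log2(164)
= 7.3576

7.3576


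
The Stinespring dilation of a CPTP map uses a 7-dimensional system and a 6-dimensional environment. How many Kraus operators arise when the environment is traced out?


Tracing out the environment in an orthonormal basis {|i>_E} gives Kraus operators K_i = <i|_E U |0>_E.
Number of Kraus operators = dim(H_env) = d_env
= 6

6


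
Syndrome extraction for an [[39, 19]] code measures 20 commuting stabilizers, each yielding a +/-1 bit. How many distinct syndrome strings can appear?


Each stabilizer generator gives a binary (+1 or -1) measurement outcome.
With 20 independent generators:
Total syndromes = 2^20
= 1048576

1048576


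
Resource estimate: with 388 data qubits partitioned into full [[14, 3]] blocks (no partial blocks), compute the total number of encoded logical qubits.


Each code block uses 14 physical qubits for 3 logical qubit(s).
Number of complete blocks = floor(388 / 14) = 27
Logical qubits = 27 * 3
= 81

81


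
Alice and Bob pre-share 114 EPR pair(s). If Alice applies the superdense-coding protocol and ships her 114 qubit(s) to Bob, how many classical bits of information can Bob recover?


Superdense coding allows 2 classical bits per shared entangled pair.
114 pair(s) -> 2 * 114 = 228 classical bits

228


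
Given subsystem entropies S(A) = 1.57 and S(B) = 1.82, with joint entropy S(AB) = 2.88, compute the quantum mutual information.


I(A:B) = S(A) + S(B) - S(AB)
= 1.57 + 1.82 - 2.88
= 0.5100

0.5100


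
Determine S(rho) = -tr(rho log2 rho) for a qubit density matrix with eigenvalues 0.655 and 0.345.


S = -p*log2(p) - (1-p)*log2(1-p)
p = 0.6550, 1-p = 0.3450
= -0.6550 * log2(0.6550) - 0.3450 * log2(0.3450)
= -(-0.3998) - (-0.5297)
= 0.9295

0.9295


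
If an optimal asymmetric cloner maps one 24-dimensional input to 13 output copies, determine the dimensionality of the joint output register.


Output space = H^(tensor 13) where dim(H) = 24
dim = 24^13
= 576 (after 2 factors)
= 13824 (after 3 factors)
= 331776 (after 4 factors)
= 7962624 (after 5 factors)
= 191102976 (after 6 factors)
= 4586471424 (after 7 factors)
= 110075314176 (after 8 factors)
= 2641807540224 (after 9 factors)
= 63403380965376 (after 10 factors)
= 1521681143169024 (after 11 factors)
= 36520347436056576 (after 12 factors)
= 876488338465357824 (after 13 factors)
= 876488338465357824

876488338465357824


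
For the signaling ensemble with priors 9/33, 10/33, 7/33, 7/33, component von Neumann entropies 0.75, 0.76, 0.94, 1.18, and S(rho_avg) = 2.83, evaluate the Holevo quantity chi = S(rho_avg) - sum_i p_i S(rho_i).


chi = S(rho) - sum_i p_i * S(rho_i)
Weighted entropy = 9/33 * 0.75 + 10/33 * 0.76 + 7/33 * 0.94 + 7/33 * 1.18
= 0.8845
chi = 2.83 - 0.8845
= 1.9455

1.9455


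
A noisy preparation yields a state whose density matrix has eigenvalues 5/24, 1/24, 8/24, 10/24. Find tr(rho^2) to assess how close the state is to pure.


tr(rho^2) = sum of eigenvalues squared
= (5/24)^2 + (1/24)^2 + (8/24)^2 + (10/24)^2
= (25 + 1 + 64 + 100) / 576
= 190/576
= 0.3299

0.3299


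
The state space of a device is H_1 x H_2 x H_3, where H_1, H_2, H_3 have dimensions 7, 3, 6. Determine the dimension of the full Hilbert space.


dim(H_1 x H_2 x H_3) = 7 * 3 * 6
= 21 * 6
= 126

126


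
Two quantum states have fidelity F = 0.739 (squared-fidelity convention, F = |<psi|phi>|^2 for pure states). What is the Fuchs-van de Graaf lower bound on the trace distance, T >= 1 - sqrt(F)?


Fuchs-van de Graaf (squared-fidelity convention): 1 - sqrt(F) <= T <= sqrt(1 - F).
Lower bound: T >= 1 - sqrt(F)
sqrt(F) = sqrt(0.739) = 0.8597
T >= 1 - 0.8597
T >= 0.1403

0.1403


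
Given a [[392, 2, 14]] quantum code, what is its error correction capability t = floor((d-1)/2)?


Code parameters: [[392, 2, 14]], distance d = 14.
Number of correctable errors = floor((d-1)/2)
= floor((14 - 1)/2)
= floor(13/2)
= 6

6


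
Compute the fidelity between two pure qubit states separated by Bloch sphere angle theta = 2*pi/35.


For states separated by angle theta on Bloch sphere:
F = cos^2(theta/2)
theta = 2*pi/35 = 0.1795
theta/2 = 0.0898
cos(theta/2) = 0.9960
F = 0.9920

0.9920


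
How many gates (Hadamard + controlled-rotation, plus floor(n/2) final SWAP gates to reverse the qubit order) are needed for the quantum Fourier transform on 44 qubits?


Hadamard gates: 44
Controlled rotations: n*(n-1)/2 = 44*43/2 = 946
SWAP gates: floor(n/2) = floor(44/2) = 22
Total = 44 + 946 + 22
= 1012

1012


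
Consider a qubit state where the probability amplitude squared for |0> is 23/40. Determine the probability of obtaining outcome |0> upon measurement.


|alpha|^2 = 23/40 = 0.5750
|beta|^2 = 1 - 23/40 = 17/40 = 0.4250
P(|0>) = |alpha|^2 = 0.5750

0.5750


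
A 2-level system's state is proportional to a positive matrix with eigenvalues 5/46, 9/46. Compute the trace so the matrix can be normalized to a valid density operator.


tr(M) = sum of eigenvalues
= 5/46 + 9/46
= 14/46
= 0.3043

0.3043


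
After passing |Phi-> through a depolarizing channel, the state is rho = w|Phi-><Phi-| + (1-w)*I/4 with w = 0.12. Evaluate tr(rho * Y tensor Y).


|Phi-> = (|00> - |11>)/sqrt(2)
For the pure Bell state, <Y_A Y_B> = +1 (Bell-state Pauli correlator).
The maximally-mixed part I/4 has tr(I/4 * P tensor P) = 0 for any traceless Pauli P.
So <Y_A Y_B>_rho = w * (+1) + (1 - w) * 0
= 0.12 * (+1)
= 0.1200

0.1200


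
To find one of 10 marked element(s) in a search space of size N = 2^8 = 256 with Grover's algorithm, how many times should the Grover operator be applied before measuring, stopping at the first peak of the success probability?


After j Grover iterations the success probability is P(j) = sin^2((2j+1)*theta), where sin(theta) = sqrt(k/N).
N = 2^8 = 256, k = 10
sin(theta) = sqrt(k/N) = 0.1976423538
theta = arcsin(sqrt(k/N)) = 0.1989522465 rad
P(j) reaches its first maximum when (2j+1)*theta is as close as possible to pi/2, i.e. j = round(pi/(4*theta) - 1/2).
pi/(4*theta) - 1/2 = 3.4477
(For comparison, the common estimate pi/4 * sqrt(N/k) = 3.9738; the exact maximiser is used here.)
Optimal iterations = 3

3


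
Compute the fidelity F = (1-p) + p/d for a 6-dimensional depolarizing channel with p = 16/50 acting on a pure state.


F = (1-p) + p/d
= (1 - 0.3200) + 0.3200/6
= 0.6800 + 0.0533
= 0.7333

0.7333


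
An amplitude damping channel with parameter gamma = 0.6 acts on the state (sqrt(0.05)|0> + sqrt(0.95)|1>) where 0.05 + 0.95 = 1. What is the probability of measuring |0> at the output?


For amplitude damping with parameter gamma on state sqrt(a)|0> + sqrt(b)|1>:
alpha^2 = 0.05, beta^2 = 0.95
P(|0>) = alpha^2 + gamma * beta^2
= 0.05 + 0.6 * 0.95
= 0.05 + 0.5700
= 0.6200

0.6200


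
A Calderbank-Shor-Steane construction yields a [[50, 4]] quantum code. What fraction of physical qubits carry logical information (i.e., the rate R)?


Code rate R = k/n
= 4/50
= 0.0800

0.0800


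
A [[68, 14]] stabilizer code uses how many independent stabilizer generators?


For an [[n,k]] stabilizer code:
Number of stabilizer generators = n - k
= 68 - 14
= 54

54


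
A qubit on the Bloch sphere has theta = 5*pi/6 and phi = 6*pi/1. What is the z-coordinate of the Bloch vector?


theta = 2.6180, phi = 18.8496
r_z = cos(theta) = -0.8660

-0.8660


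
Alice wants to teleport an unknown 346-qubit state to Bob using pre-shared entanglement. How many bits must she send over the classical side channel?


Quantum teleportation requires 2 classical bits per qubit teleported.
346 qubit(s) -> 2 * 346 = 692 classical bits

692


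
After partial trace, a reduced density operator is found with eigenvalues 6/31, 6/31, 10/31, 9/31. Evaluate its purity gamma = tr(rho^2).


tr(rho^2) = sum of eigenvalues squared
= (6/31)^2 + (6/31)^2 + (10/31)^2 + (9/31)^2
= (36 + 36 + 100 + 81) / 961
= 253/961
= 0.2633

0.2633


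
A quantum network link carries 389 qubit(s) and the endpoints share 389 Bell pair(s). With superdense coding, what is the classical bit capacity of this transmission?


Superdense coding allows 2 classical bits per shared entangled pair.
389 pair(s) -> 2 * 389 = 778 classical bits

778


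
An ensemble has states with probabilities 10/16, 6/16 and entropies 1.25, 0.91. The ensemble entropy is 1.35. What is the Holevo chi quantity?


chi = S(rho) - sum_i p_i * S(rho_i)
Weighted entropy = 10/16 * 1.25 + 6/16 * 0.91
= 1.1225
chi = 1.35 - 1.1225
= 0.2275

0.2275


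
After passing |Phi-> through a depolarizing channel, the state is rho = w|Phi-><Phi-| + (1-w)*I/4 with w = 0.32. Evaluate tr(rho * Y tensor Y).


|Phi-> = (|00> - |11>)/sqrt(2)
For the pure Bell state, <Y_A Y_B> = +1 (Bell-state Pauli correlator).
The maximally-mixed part I/4 has tr(I/4 * P tensor P) = 0 for any traceless Pauli P.
So <Y_A Y_B>_rho = w * (+1) + (1 - w) * 0
= 0.32 * (+1)
= 0.3200

0.3200


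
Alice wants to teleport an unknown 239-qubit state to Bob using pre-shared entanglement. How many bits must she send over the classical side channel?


Quantum teleportation requires 2 classical bits per qubit teleported.
239 qubit(s) -> 2 * 239 = 478 classical bits

478


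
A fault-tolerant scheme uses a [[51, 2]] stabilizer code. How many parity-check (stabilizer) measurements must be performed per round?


For an [[n,k]] stabilizer code:
Number of stabilizer generators = n - k
= 51 - 2
= 49

49


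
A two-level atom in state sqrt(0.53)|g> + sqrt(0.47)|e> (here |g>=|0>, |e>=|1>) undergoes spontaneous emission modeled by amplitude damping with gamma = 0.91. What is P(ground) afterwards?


For amplitude damping with parameter gamma on state sqrt(a)|0> + sqrt(b)|1>:
alpha^2 = 0.53, beta^2 = 0.47
P(|0>) = alpha^2 + gamma * beta^2
= 0.53 + 0.91 * 0.47
= 0.53 + 0.4277
= 0.9577

0.9577


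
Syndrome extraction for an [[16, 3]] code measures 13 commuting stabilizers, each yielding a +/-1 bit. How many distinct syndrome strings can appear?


Each stabilizer generator gives a binary (+1 or -1) measurement outcome.
With 13 independent generators:
Total syndromes = 2^13
= 8192

8192


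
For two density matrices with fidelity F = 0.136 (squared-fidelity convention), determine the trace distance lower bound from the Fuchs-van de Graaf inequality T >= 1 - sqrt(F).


Fuchs-van de Graaf (squared-fidelity convention): 1 - sqrt(F) <= T <= sqrt(1 - F).
Lower bound: T >= 1 - sqrt(F)
sqrt(F) = sqrt(0.136) = 0.3688
T >= 1 - 0.3688
T >= 0.6312

0.6312


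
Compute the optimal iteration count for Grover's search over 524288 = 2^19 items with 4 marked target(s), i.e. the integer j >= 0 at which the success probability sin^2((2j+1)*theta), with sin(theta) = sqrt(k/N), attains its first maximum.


After j Grover iterations the success probability is P(j) = sin^2((2j+1)*theta), where sin(theta) = sqrt(k/N).
N = 2^19 = 524288, k = 4
sin(theta) = sqrt(k/N) = 0.002762135864
theta = arcsin(sqrt(k/N)) = 0.002762139376 rad
P(j) reaches its first maximum when (2j+1)*theta is as close as possible to pi/2, i.e. j = round(pi/(4*theta) - 1/2).
pi/(4*theta) - 1/2 = 283.8441
(For comparison, the common estimate pi/4 * sqrt(N/k) = 284.3445; the exact maximiser is used here.)
Optimal iterations = 284

284


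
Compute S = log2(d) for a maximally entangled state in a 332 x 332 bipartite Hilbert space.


For a maximally entangled state in d x d:
S = log2(d) = log2(332)
= 8.3750

8.3750


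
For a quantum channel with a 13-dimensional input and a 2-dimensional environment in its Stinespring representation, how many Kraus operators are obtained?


Tracing out the environment in an orthonormal basis {|i>_E} gives Kraus operators K_i = <i|_E U |0>_E.
Number of Kraus operators = dim(H_env) = d_env
= 2

2


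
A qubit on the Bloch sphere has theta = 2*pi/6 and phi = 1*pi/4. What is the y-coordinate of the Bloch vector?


theta = 1.0472, phi = 0.7854
r_y = sin(theta)*sin(phi) = 0.8660 * 0.7071
r_y = 0.6124

0.6124


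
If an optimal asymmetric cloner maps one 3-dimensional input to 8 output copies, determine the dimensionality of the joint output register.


Output space = H^(tensor 8) where dim(H) = 3
dim = 3^8
= 9 (after 2 factors)
= 27 (after 3 factors)
= 81 (after 4 factors)
= 243 (after 5 factors)
= 729 (after 6 factors)
= 2187 (after 7 factors)
= 6561 (after 8 factors)
= 6561

6561


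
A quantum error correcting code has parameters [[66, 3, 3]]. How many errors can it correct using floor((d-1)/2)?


Code parameters: [[66, 3, 3]], distance d = 3.
Number of correctable errors = floor((d-1)/2)
= floor((3 - 1)/2)
= floor(2/2)
= 1

1


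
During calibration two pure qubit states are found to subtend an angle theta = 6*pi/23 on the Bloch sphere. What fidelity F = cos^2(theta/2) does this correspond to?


For states separated by angle theta on Bloch sphere:
F = cos^2(theta/2)
theta = 6*pi/23 = 0.8195
theta/2 = 0.4098
cos(theta/2) = 0.9172
F = 0.8413

0.8413


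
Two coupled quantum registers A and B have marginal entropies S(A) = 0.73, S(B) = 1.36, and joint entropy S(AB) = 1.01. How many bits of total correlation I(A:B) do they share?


I(A:B) = S(A) + S(B) - S(AB)
= 0.73 + 1.36 - 1.01
= 1.0800

1.0800


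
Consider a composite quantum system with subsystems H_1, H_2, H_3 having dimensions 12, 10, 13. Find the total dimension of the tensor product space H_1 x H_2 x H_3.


dim(H_1 x H_2 x H_3) = 12 * 10 * 13
= 120 * 13
= 1560

1560


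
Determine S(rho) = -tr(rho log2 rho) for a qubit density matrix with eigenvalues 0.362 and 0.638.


S = -p*log2(p) - (1-p)*log2(1-p)
p = 0.3620, 1-p = 0.6380
= -0.3620 * log2(0.3620) - 0.6380 * log2(0.6380)
= -(-0.5307) - (-0.4137)
= 0.9443

0.9443


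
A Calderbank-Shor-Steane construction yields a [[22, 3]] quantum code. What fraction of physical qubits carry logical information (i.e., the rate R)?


Code rate R = k/n
= 3/22
= 0.1364

0.1364


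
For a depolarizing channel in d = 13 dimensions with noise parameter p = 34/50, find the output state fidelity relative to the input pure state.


F = (1-p) + p/d
= (1 - 0.6800) + 0.6800/13
= 0.3200 + 0.0523
= 0.3723

0.3723


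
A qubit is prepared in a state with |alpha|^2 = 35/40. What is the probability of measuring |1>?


|alpha|^2 = 35/40 = 0.8750
|beta|^2 = 1 - 35/40 = 5/40 = 0.1250
P(|1>) = |beta|^2 = 0.1250

0.1250


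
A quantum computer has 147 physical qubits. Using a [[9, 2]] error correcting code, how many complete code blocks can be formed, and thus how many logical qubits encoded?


Each code block uses 9 physical qubits for 2 logical qubit(s).
Number of complete blocks = floor(147 / 9) = 16
Logical qubits = 16 * 2
= 32

32


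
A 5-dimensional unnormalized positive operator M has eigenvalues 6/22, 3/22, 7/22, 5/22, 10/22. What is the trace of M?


tr(M) = sum of eigenvalues
= 6/22 + 3/22 + 7/22 + 5/22 + 10/22
= 31/22
= 1.4091

1.4091


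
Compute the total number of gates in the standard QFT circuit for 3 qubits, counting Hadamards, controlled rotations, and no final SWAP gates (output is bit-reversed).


Hadamard gates: 3
Controlled rotations: n*(n-1)/2 = 3*2/2 = 3
SWAP gates: 0 (omitted)
Total = 3 + 3
= 6

6


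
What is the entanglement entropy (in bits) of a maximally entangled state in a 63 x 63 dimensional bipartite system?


For a maximally entangled state in d x d:
S = log2(d) = log2(63)
= 5.9773

5.9773


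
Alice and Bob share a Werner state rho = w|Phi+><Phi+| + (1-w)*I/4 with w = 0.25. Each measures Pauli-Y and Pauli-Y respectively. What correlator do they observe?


|Phi+> = (|00> + |11>)/sqrt(2)
For the pure Bell state, <Y_A Y_B> = -1 (Bell-state Pauli correlator).
The maximally-mixed part I/4 has tr(I/4 * P tensor P) = 0 for any traceless Pauli P.
So <Y_A Y_B>_rho = w * (-1) + (1 - w) * 0
= 0.25 * (-1)
= -0.2500

-0.2500


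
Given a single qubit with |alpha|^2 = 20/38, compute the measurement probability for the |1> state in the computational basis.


|alpha|^2 = 20/38 = 0.5263
|beta|^2 = 1 - 20/38 = 18/38 = 0.4737
P(|1>) = |beta|^2 = 0.4737

0.4737


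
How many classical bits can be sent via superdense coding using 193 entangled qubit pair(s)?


Superdense coding allows 2 classical bits per shared entangled pair.
193 pair(s) -> 2 * 193 = 386 classical bits

386


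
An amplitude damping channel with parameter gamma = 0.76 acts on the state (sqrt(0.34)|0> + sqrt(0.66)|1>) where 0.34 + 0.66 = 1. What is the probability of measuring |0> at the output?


For amplitude damping with parameter gamma on state sqrt(a)|0> + sqrt(b)|1>:
alpha^2 = 0.34, beta^2 = 0.66
P(|0>) = alpha^2 + gamma * beta^2
= 0.34 + 0.76 * 0.66
= 0.34 + 0.5016
= 0.8416

0.8416


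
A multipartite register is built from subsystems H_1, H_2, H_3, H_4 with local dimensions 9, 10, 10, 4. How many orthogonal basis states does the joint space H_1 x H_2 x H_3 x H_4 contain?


dim(H_1 x H_2 x H_3 x H_4) = 9 * 10 * 10 * 4
= 90 * 10 * 4
= 900 * 4
= 3600

3600


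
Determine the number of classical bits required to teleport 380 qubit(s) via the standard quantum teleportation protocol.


Quantum teleportation requires 2 classical bits per qubit teleported.
380 qubit(s) -> 2 * 380 = 760 classical bits

760


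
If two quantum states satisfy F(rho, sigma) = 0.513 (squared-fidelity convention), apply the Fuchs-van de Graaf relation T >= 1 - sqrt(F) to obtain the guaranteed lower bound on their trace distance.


Fuchs-van de Graaf (squared-fidelity convention): 1 - sqrt(F) <= T <= sqrt(1 - F).
Lower bound: T >= 1 - sqrt(F)
sqrt(F) = sqrt(0.513) = 0.7162
T >= 1 - 0.7162
T >= 0.2838

0.2838


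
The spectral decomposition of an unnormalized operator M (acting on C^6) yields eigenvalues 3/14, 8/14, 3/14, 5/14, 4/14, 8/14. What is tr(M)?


tr(M) = sum of eigenvalues
= 3/14 + 8/14 + 3/14 + 5/14 + 4/14 + 8/14
= 31/14
= 2.2143

2.2143


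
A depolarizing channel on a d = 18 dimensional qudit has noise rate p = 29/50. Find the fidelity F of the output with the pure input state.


F = (1-p) + p/d
= (1 - 0.5800) + 0.5800/18
= 0.4200 + 0.0322
= 0.4522

0.4522


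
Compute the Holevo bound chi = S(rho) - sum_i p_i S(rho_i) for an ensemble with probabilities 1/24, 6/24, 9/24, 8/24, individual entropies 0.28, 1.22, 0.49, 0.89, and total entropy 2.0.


chi = S(rho) - sum_i p_i * S(rho_i)
Weighted entropy = 1/24 * 0.28 + 6/24 * 1.22 + 9/24 * 0.49 + 8/24 * 0.89
= 0.7971
chi = 2.0 - 0.7971
= 1.2029

1.2029


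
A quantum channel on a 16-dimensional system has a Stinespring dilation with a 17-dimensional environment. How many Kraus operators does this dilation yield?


Tracing out the environment in an orthonormal basis {|i>_E} gives Kraus operators K_i = <i|_E U |0>_E.
Number of Kraus operators = dim(H_env) = d_env
= 17

17


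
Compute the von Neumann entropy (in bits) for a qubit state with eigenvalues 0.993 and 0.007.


S = -p*log2(p) - (1-p)*log2(1-p)
p = 0.9930, 1-p = 0.0070
= -0.9930 * log2(0.9930) - 0.0070 * log2(0.0070)
= -(-0.0101) - (-0.0501)
= 0.0602

0.0602


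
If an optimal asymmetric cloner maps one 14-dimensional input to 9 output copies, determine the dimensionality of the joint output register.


Output space = H^(tensor 9) where dim(H) = 14
dim = 14^9
= 196 (after 2 factors)
= 2744 (after 3 factors)
= 38416 (after 4 factors)
= 537824 (after 5 factors)
= 7529536 (after 6 factors)
= 105413504 (after 7 factors)
= 1475789056 (after 8 factors)
= 20661046784 (after 9 factors)
= 20661046784

20661046784


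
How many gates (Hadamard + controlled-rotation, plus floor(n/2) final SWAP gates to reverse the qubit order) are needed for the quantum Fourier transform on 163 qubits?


Hadamard gates: 163
Controlled rotations: n*(n-1)/2 = 163*162/2 = 13203
SWAP gates: floor(n/2) = floor(163/2) = 81
Total = 163 + 13203 + 81
= 13447

13447


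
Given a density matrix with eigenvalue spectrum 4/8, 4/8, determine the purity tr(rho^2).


tr(rho^2) = sum of eigenvalues squared
= (4/8)^2 + (4/8)^2
= (16 + 16) / 64
= 32/64
= 0.5000

0.5000


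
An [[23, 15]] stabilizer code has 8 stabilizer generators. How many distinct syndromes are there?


Each stabilizer generator gives a binary (+1 or -1) measurement outcome.
With 8 independent generators:
Total syndromes = 2^8
= 256

256


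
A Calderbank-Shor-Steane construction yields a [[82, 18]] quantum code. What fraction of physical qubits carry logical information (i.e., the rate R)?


Code rate R = k/n
= 18/82
= 0.2195

0.2195


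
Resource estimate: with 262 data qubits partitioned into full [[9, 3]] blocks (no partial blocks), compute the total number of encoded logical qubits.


Each code block uses 9 physical qubits for 3 logical qubit(s).
Number of complete blocks = floor(262 / 9) = 29
Logical qubits = 29 * 3
= 87

87


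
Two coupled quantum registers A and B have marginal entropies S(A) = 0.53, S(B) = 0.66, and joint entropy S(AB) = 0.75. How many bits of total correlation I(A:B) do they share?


I(A:B) = S(A) + S(B) - S(AB)
= 0.53 + 0.66 - 0.75
= 0.4400

0.4400


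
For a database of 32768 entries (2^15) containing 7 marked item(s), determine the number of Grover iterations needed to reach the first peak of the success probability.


After j Grover iterations the success probability is P(j) = sin^2((2j+1)*theta), where sin(theta) = sqrt(k/N).
N = 2^15 = 32768, k = 7
sin(theta) = sqrt(k/N) = 0.01461584917
theta = arcsin(sqrt(k/N)) = 0.0146163696 rad
P(j) reaches its first maximum when (2j+1)*theta is as close as possible to pi/2, i.e. j = round(pi/(4*theta) - 1/2).
pi/(4*theta) - 1/2 = 53.2341
(For comparison, the common estimate pi/4 * sqrt(N/k) = 53.7361; the exact maximiser is used here.)
Optimal iterations = 53

53


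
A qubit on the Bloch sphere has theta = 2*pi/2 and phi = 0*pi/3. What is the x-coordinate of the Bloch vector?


theta = 3.1416, phi = 0.0000
r_x = sin(theta)*cos(phi) = 0.0000 * 1.0000
r_x = 0.0000

0.0000


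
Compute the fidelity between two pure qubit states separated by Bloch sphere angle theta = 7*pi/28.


For states separated by angle theta on Bloch sphere:
F = cos^2(theta/2)
theta = 7*pi/28 = 0.7854
theta/2 = 0.3927
cos(theta/2) = 0.9239
F = 0.8536

0.8536


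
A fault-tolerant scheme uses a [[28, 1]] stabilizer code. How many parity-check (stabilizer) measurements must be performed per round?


For an [[n,k]] stabilizer code:
Number of stabilizer generators = n - k
= 28 - 1
= 27

27


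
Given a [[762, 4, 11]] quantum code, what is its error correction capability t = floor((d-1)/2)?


Code parameters: [[762, 4, 11]], distance d = 11.
Number of correctable errors = floor((d-1)/2)
= floor((11 - 1)/2)
= floor(10/2)
= 5

5


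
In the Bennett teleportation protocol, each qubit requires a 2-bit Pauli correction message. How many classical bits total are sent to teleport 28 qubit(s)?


Quantum teleportation requires 2 classical bits per qubit teleported.
28 qubit(s) -> 2 * 28 = 56 classical bits

56


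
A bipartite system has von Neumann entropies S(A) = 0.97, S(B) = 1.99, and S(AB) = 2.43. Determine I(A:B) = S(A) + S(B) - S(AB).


I(A:B) = S(A) + S(B) - S(AB)
= 0.97 + 1.99 - 2.43
= 0.5300

0.5300
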